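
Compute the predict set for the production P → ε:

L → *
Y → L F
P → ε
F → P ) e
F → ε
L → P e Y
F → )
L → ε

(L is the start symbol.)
{ ')', 'e' }

PREDICT(P → ε) = (FIRST(RHS) \ {ε}) ∪ (FOLLOW(P) if ε ∈ FIRST(RHS), i.e. RHS ⇒* ε)
The right-hand side is ε (FIRST(ε) = { ε }), so the predict set is FOLLOW(P) = { ')', 'e' }
PREDICT(P → ε) = { ')', 'e' }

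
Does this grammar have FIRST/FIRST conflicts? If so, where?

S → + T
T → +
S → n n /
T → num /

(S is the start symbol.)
No FIRST/FIRST conflicts.

Productions for S:
  S → + T: FIRST = { '+' }
  S → n n /: FIRST = { 'n' }
Productions for T:
  T → +: FIRST = { '+' }
  T → num /: FIRST = { 'num' }

All alternatives of each non-terminal have pairwise disjoint FIRST sets.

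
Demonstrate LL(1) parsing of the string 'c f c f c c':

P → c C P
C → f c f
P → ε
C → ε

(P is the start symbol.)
LL(1) parsing maintains a stack (initially the start symbol over $) and the input. At each step: if the stack top is a terminal, match it against the current input token; if it is a non-terminal N, replace it with the RHS of M[N, lookahead] (the unique production whose predict set contains the lookahead).

Stack is shown with the top on the left.

Stack      Input          Action
--------------------------------
P $        c f c f c c $  output P → c C P
c C P $    c f c f c c $  match 'c'
C P $      f c f c c $    output C → f c f
f c f P $  f c f c c $    match 'f'
c f P $    c f c c $      match 'c'
f P $      f c c $        match 'f'
P $        c c $          output P → c C P
c C P $    c c $          match 'c'
C P $      c $            output C → ε
P $        c $            output P → c C P
c C P $    c $            match 'c'
C P $      $              output C → ε
P $        $              output P → ε
$          $              accept

The string is accepted.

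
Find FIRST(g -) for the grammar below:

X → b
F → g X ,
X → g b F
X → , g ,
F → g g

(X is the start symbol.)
{ 'g' }

To compute FIRST(g -), process the symbols left to right:
Symbol g is a terminal. Add 'g' and stop.
FIRST(g -) = { 'g' }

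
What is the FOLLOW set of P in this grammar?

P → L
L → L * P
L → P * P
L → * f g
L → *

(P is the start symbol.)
P is the start symbol, so $ ∈ FOLLOW(P).
In L → L * P: P is at the end, add FOLLOW(L)
In L → P * P: P is followed by '*' P, add FIRST('*' P) \ {ε} = { '*' }
In L → P * P: P is at the end, add FOLLOW(L)

The FOLLOW sets referred to above (computed the same way, to a fixed point):
  FOLLOW(L) = { $, '*' }

Taking the union: FOLLOW(P) = { $, '*' }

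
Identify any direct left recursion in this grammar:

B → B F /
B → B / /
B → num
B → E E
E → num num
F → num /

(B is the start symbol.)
Yes, B is left-recursive

Direct left recursion occurs when N → N α for some non-terminal N (the right-hand side begins with the left-hand side itself).

B → B F /: LEFT RECURSIVE (starts with B)
B → B / /: LEFT RECURSIVE (starts with B)
B → num: starts with num
B → E E: starts with E
E → num num: starts with num
F → num /: starts with num

The grammar has direct left recursion on: B.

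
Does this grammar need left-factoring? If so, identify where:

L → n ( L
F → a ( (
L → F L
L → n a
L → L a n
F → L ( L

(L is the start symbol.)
Left-factoring is needed when two productions for the same non-terminal
share a common prefix on the right-hand side.

Productions for L:
  L → n ( L
  L → F L
  L → n a
  L → L a n
Productions for F:
  F → a ( (
  F → L ( L

Found common prefix 'n' in productions for L

Answer: Yes, L has productions with common prefix 'n'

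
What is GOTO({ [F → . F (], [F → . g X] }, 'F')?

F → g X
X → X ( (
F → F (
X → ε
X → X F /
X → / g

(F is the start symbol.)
{ [F → F . (] }

GOTO(I, 'F') = CLOSURE({ [A → αX.β] : [A → α.Xβ] ∈ I, X = 'F' })

Items with dot before 'F', with the dot advanced:
  [F → . F (] → [F → F . (]
Closure adds nothing (no advanced item has the dot before a non-terminal).

GOTO = { [F → F . (] }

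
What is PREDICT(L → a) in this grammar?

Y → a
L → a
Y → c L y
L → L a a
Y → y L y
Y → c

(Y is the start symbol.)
PREDICT(L → a) = (FIRST(RHS) \ {ε}) ∪ (FOLLOW(L) if ε ∈ FIRST(RHS), i.e. RHS ⇒* ε)
FIRST(a) = { 'a' }
ε ∉ FIRST(a), so FOLLOW(L) is not added.
PREDICT(L → a) = { 'a' }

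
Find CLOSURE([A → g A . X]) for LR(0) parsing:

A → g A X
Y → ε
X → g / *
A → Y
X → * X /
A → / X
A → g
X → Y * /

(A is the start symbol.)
{ [A → g A . X], [X → . * X /], [X → . Y * /], [X → . g / *], [Y → .] }

Start with: [A → g A . X]
  [A → g A . X] has the dot before X: add [X → . g / *], [X → . * X /], [X → . Y * /]
  [X → . Y * /] has the dot before Y: add [Y → .]
No further items can be added.

CLOSURE = { [A → g A . X], [X → . * X /], [X → . Y * /], [X → . g / *], [Y → .] }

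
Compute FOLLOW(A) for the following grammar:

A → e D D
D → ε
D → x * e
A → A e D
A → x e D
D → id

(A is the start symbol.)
{ $, 'e' }

To compute FOLLOW(A), find every occurrence of A on a right-hand side N → α A β: add FIRST(β) \ {ε}, and if β is empty or nullable also add FOLLOW(N). Iterate to a fixed point.

A is the start symbol, so $ ∈ FOLLOW(A).
In A → A e D: A is followed by e D, add FIRST(e D) \ {ε} = { 'e' }

Taking the union: FOLLOW(A) = { $, 'e' }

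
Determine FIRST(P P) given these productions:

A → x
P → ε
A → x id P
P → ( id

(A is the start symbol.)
{ '(', ε }

FIRST sets of the non-terminals involved (from the grammar, by fixed-point iteration):
  FIRST(P) = { '(', ε }

To compute FIRST(P P), process the symbols left to right:
Symbol P is a non-terminal. Add FIRST(P) \ {ε} = { '(' }
P is nullable (ε ∈ FIRST(P)), continue to the next symbol.
Symbol P is a non-terminal. Add FIRST(P) \ {ε} = { '(' }
P is nullable (ε ∈ FIRST(P)), continue to the next symbol.
All symbols are nullable, so ε is in the result.
FIRST(P P) = { '(', ε }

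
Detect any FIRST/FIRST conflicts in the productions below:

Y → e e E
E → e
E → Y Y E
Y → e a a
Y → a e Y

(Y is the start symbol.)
Yes. Y → e e E / Y → e a a on { 'e' }; E → e / E → Y Y E on { 'e' }

FIRST sets of the non-terminals at (or reachable through a nullable prefix from) the front of some alternative:
  FIRST(Y) = { 'a', 'e' }

Productions for Y:
  Y → e e E: FIRST = { 'e' }
  Y → e a a: FIRST = { 'e' }
  Y → a e Y: FIRST = { 'a' }
Productions for E:
  E → e: FIRST = { 'e' }
  E → Y Y E: FIRST = { 'a', 'e' }

Conflict for Y: Y → e e E and Y → e a a
  Overlap: { 'e' }
Conflict for E: E → e and E → Y Y E
  Overlap: { 'e' }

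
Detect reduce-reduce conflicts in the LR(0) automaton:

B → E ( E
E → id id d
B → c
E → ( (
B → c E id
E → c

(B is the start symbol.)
A reduce-reduce conflict occurs when an LR(0) state has two complete items [A → α .] and [B → β .] — both call for a reduction, and with no lookahead the parser cannot choose between them.

Augment with B' → B and build the canonical LR(0) collection (I0 = CLOSURE({[B' → . B]}), then GOTO on every symbol after a dot until no new states appear). It has 14 states:
  I0: { [B → . E ( E], [B → . c E id], [B → . c], [B' → . B], [E → . ( (], [E → . c], [E → . id id d] }  — shift
  I1: { [E → ( . (] }  — shift
  I2: { [B' → B .] }  — accept
  I3: { [B → E . ( E] }  — shift
  I4: { [B → c . E id], [B → c .], [E → . ( (], [E → . c], [E → . id id d], [E → c .] }  — shift, 2 reduces
  I5: { [E → id . id d] }  — shift
  I6: { [E → id id . d] }  — shift
  I7: { [E → id id d .] }  — reduce
  I8: { [B → c E . id] }  — shift
  I9: { [E → c .] }  — reduce
  I10: { [B → c E id .] }  — reduce
  I11: { [B → E ( . E], [E → . ( (], [E → . c], [E → . id id d] }  — shift
  I12: { [B → E ( E .] }  — reduce
  I13: { [E → ( ( .] }  — reduce

I4 contains complete items [B → c .], [E → c .] — reduce-reduce conflict.

Answer: Yes — I4: [B → c .] vs [E → c .]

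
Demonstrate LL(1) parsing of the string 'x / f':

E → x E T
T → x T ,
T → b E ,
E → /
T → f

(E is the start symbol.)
LL(1) parsing maintains a stack (initially the start symbol over $) and the input. At each step: if the stack top is a terminal, match it against the current input token; if it is a non-terminal N, replace it with the RHS of M[N, lookahead] (the unique production whose predict set contains the lookahead).

Stack is shown with the top on the left.

Stack    Input    Action
------------------------
E $      x / f $  output E → x E T
x E T $  x / f $  match 'x'
E T $    / f $    output E → /
/ T $    / f $    match '/'
T $      f $      output T → f
f $      f $      match 'f'
$        $        accept

The string is accepted.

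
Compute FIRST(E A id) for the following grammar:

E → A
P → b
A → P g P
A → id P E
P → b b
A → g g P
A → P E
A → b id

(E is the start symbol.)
{ 'b', 'g', 'id' }

FIRST sets of the non-terminals involved (from the grammar, by fixed-point iteration):
  FIRST(E) = { 'b', 'g', 'id' }

To compute FIRST(E A id), process the symbols left to right:
Symbol E is a non-terminal. Add FIRST(E) \ {ε} = { 'b', 'g', 'id' }
E is not nullable (ε ∉ FIRST(E)), so stop here.
FIRST(E A id) = { 'b', 'g', 'id' }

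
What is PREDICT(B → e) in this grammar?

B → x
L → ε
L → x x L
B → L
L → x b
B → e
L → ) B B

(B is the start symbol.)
PREDICT(B → e) = (FIRST(RHS) \ {ε}) ∪ (FOLLOW(B) if ε ∈ FIRST(RHS), i.e. RHS ⇒* ε)
FIRST(e) = { 'e' }
ε ∉ FIRST(e), so FOLLOW(B) is not added.
PREDICT(B → e) = { 'e' }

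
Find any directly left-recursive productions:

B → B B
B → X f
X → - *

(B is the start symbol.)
Yes, B is left-recursive

Direct left recursion occurs when N → N α for some non-terminal N (the right-hand side begins with the left-hand side itself).

B → B B: LEFT RECURSIVE (starts with B)
B → X f: starts with X
X → - *: starts with '-'

The grammar has direct left recursion on: B.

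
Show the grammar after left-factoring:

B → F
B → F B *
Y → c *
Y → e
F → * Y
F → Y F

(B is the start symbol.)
B → F B'
B' → ε
B' → B *
Y → c *
Y → e
F → * Y
F → Y F

Left-factoring transforms A → αβ₁ | αβ₂ into A → αA' and A' → β₁ | β₂
(α is the longest common prefix among the alternatives). Repeat until
no nonterminal has two alternatives with a common prefix.

Round 1: B has alternatives sharing prefix 'F'. Introduce B': B → F B'
  Add: B' → ε
  Add: B' → B *

No remaining common prefixes — done.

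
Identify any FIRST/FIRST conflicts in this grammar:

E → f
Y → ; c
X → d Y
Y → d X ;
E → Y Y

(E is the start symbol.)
A FIRST/FIRST conflict occurs when two productions N → α and N → β for the same non-terminal have FIRST(α) ∩ FIRST(β) ≠ ∅ (with ε ∈ FIRST of a nullable right-hand side, so two nullable alternatives also conflict).

FIRST sets of the non-terminals at (or reachable through a nullable prefix from) the front of some alternative:
  FIRST(Y) = { ';', 'd' }

Productions for E:
  E → f: FIRST = { 'f' }
  E → Y Y: FIRST = { ';', 'd' }
Productions for Y:
  Y → ; c: FIRST = { ';' }
  Y → d X ;: FIRST = { 'd' }
X has only one production, so no FIRST/FIRST conflict is possible there.

All alternatives of each non-terminal have pairwise disjoint FIRST sets.

Answer: No FIRST/FIRST conflicts.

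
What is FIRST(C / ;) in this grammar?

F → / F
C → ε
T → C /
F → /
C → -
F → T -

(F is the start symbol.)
{ '-', '/' }

FIRST sets of the non-terminals involved (from the grammar, by fixed-point iteration):
  FIRST(C) = { '-', ε }

To compute FIRST(C / ;), process the symbols left to right:
Symbol C is a non-terminal. Add FIRST(C) \ {ε} = { '-' }
C is nullable (ε ∈ FIRST(C)), continue to the next symbol.
Symbol / is a terminal. Add '/' and stop.
FIRST(C / ;) = { '-', '/' }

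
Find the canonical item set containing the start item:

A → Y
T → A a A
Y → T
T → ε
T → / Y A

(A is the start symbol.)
{ [A → . Y], [A' → . A], [T → . / Y A], [T → . A a A], [T → .], [Y → . T] }

First, augment the grammar with A' → A
I₀ = CLOSURE({ [A' → . A] }):
  [A' → . A] has the dot before A: add [A → . Y]
  [A → . Y] has the dot before Y: add [Y → . T]
  [Y → . T] has the dot before T: add [T → . A a A], [T → .], [T → . / Y A]
No further items can be added.

I₀ = { [A → . Y], [A' → . A], [T → . / Y A], [T → . A a A], [T → .], [Y → . T] }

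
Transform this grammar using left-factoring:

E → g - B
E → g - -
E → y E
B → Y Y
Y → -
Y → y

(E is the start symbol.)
E → g - E'
E' → B
E' → -
E → y E
B → Y Y
Y → -
Y → y

Left-factoring transforms A → αβ₁ | αβ₂ into A → αA' and A' → β₁ | β₂
(α is the longest common prefix among the alternatives). Repeat until
no nonterminal has two alternatives with a common prefix.

Round 1: E has alternatives sharing prefix 'g -'. Introduce E': E → g - E'
  Add: E' → B
  Add: E' → -

No remaining common prefixes — done.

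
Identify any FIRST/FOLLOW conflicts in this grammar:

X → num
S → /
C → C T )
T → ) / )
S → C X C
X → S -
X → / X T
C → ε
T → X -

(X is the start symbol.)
Yes. C → C T ')' with FOLLOW(C) on { ')', '/', 'num' }

A FIRST/FOLLOW conflict occurs when a non-terminal N has a nullable alternative N → β (β ⇒* ε) and another alternative N → α with FIRST(α) ∩ FOLLOW(N) ≠ ∅: on such a lookahead the parser cannot decide between expanding α and letting N vanish via β.

Nullable non-terminals: C.
FIRST sets used below: FIRST(C) = { ')', '/', 'num', ε }, FIRST(T) = { ')', '/', 'num' }

C: nullable alternative(s) C → ε; FOLLOW(C) = { ')', '-', '/', 'num' }
  C → C T ): FIRST \ {ε} = { ')', '/', 'num' } — overlaps FOLLOW(C) on { ')', '/', 'num' }: CONFLICT
  C → ε: FIRST \ {ε} = { } — this is the only nullable alternative, skip

S, T, X have no nullable alternative, so no FIRST/FOLLOW check is needed there.

So the grammar has 1 FIRST/FOLLOW conflict (marked CONFLICT above).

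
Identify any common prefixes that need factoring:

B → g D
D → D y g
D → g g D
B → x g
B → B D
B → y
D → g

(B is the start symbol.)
Left-factoring is needed when two productions for the same non-terminal
share a common prefix on the right-hand side.

Productions for B:
  B → g D
  B → x g
  B → B D
  B → y
Productions for D:
  D → D y g
  D → g g D
  D → g

Found common prefix 'g' in productions for D

Answer: Yes, D has productions with common prefix 'g'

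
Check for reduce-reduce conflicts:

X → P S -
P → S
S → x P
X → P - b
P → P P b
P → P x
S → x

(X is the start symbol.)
Augment with X' → X and build the canonical LR(0) collection (I0 = CLOSURE({[X' → . X]}), then GOTO on every symbol after a dot until no new states appear). It has 13 states:
  I0: { [P → . P P b], [P → . P x], [P → . S], [S → . x P], [S → . x], [X → . P - b], [X → . P S -], [X' → . X] }  — shift
  I1: { [P → . P P b], [P → . P x], [P → . S], [P → P . P b], [P → P . x], [S → . x P], [S → . x], [X → P . - b], [X → P . S -] }  — shift
  I2: { [P → S .] }  — reduce
  I3: { [X' → X .] }  — accept
  I4: { [P → . P P b], [P → . P x], [P → . S], [S → . x P], [S → . x], [S → x . P], [S → x .] }  — shift, reduce
  I5: { [P → . P P b], [P → . P x], [P → . S], [P → P . P b], [P → P . x], [S → . x P], [S → . x], [S → x P .] }  — shift, reduce
  I6: { [P → . P P b], [P → . P x], [P → . S], [P → P . P b], [P → P . x], [P → P P . b], [S → . x P], [S → . x] }  — shift
  I7: { [P → . P P b], [P → . P x], [P → . S], [P → P x .], [S → . x P], [S → . x], [S → x . P], [S → x .] }  — shift, 2 reduces
  I8: { [P → P P b .] }  — reduce
  I9: { [X → P - . b] }  — shift
  I10: { [P → S .], [X → P S . -] }  — shift, reduce
  I11: { [X → P S - .] }  — reduce
  I12: { [X → P - b .] }  — reduce

I7 contains complete items [P → P x .], [S → x .] — reduce-reduce conflict.

Answer: Yes — I7: [P → P x .] vs [S → x .]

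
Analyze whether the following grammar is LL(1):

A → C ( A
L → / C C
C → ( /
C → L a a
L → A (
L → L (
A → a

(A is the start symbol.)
No. Predict set conflict for A: { 'a' }

A grammar is LL(1) if for each non-terminal N with multiple productions, the predict sets of those productions are pairwise disjoint, where PREDICT(N → α) = (FIRST(α) \ {ε}) ∪ (FOLLOW(N) if α ⇒* ε).

Relevant sets:
  FIRST(C) = { '(', '/', 'a' }
  FIRST(A) = { '(', '/', 'a' }
  FIRST(L) = { '(', '/', 'a' }

For A:
  PREDICT(A → C '(' A) = { '(', '/', 'a' }
  PREDICT(A → a) = { 'a' }
For L:
  PREDICT(L → '/' C C) = { '/' }
  PREDICT(L → A '(') = { '(', '/', 'a' }
  PREDICT(L → L '(') = { '(', '/', 'a' }
For C:
  PREDICT(C → '(' '/') = { '(' }
  PREDICT(C → L a a) = { '(', '/', 'a' }

Conflict found: Predict set conflict for A: { 'a' }
The grammar is NOT LL(1).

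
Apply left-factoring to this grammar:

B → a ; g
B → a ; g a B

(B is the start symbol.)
Left-factoring transforms A → αβ₁ | αβ₂ into A → αA' and A' → β₁ | β₂
(α is the longest common prefix among the alternatives). Repeat until
no nonterminal has two alternatives with a common prefix.

Round 1: B has alternatives sharing prefix 'a ; g'. Introduce B': B → a ; g B'
  Add: B' → ε
  Add: B' → a B

No remaining common prefixes — done.

Resulting grammar:
B → a ; g B'
B' → ε
B' → a B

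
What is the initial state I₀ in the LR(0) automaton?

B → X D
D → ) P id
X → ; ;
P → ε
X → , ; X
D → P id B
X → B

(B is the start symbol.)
First, augment the grammar with B' → B
I₀ = CLOSURE({ [B' → . B] }):
  [B' → . B] has the dot before B: add [B → . X D]
  [B → . X D] has the dot before X: add [X → . ; ;], [X → . , ; X], [X → . B]
No further items can be added.

I₀ = { [B → . X D], [B' → . B], [X → . , ; X], [X → . ; ;], [X → . B] }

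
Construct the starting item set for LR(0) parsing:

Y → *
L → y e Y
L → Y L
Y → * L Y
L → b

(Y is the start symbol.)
{ [Y → . * L Y], [Y → . *], [Y' → . Y] }

First, augment the grammar with Y' → Y
I₀ = CLOSURE({ [Y' → . Y] }):
  [Y' → . Y] has the dot before Y: add [Y → . *], [Y → . * L Y]
No further items can be added.

I₀ = { [Y → . * L Y], [Y → . *], [Y' → . Y] }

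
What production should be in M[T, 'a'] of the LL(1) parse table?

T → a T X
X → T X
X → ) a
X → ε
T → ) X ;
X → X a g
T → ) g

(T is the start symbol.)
T → a T X

To find M[T, 'a'], we find productions for T where 'a' is in the predict set (PREDICT(N → α) = (FIRST(α) \ {ε}) ∪ (FOLLOW(N) if α ⇒* ε)).

T → a T X: PREDICT = { 'a' }
  'a' is in predict set, so this production goes in M[T, 'a']
T → ) X ;: PREDICT = { ')' }
T → ) g: PREDICT = { ')' }

M[T, 'a'] = T → a T X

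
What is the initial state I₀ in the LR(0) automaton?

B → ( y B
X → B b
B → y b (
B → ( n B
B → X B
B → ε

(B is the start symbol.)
{ [B → . ( n B], [B → . ( y B], [B → . X B], [B → . y b (], [B → .], [B' → . B], [X → . B b] }

First, augment the grammar with B' → B
I₀ = CLOSURE({ [B' → . B] }):
  [B' → . B] has the dot before B: add [B → . ( y B], [B → . y b (], [B → . ( n B], [B → . X B], [B → .]
  [B → . X B] has the dot before X: add [X → . B b]
No further items can be added.

I₀ = { [B → . ( n B], [B → . ( y B], [B → . X B], [B → . y b (], [B → .], [B' → . B], [X → . B b] }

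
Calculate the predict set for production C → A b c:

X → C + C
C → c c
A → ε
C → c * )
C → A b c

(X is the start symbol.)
{ 'b' }

PREDICT(C → A b c) = (FIRST(RHS) \ {ε}) ∪ (FOLLOW(C) if ε ∈ FIRST(RHS), i.e. RHS ⇒* ε)
FIRST(A) = { ε }
FIRST(A b c) = { 'b' }
ε ∉ FIRST(A b c), so FOLLOW(C) is not added.
PREDICT(C → A b c) = { 'b' }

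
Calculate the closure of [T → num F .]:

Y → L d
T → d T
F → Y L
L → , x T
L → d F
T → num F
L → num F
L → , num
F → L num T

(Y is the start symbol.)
Start with: [T → num F .]
The dot is at the end, so nothing is added.

CLOSURE = { [T → num F .] }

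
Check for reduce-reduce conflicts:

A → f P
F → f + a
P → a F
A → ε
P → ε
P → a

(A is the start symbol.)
Augment with A' → A and build the canonical LR(0) collection (I0 = CLOSURE({[A' → . A]}), then GOTO on every symbol after a dot until no new states appear). It has 9 states:
  I0: { [A → . f P], [A → .], [A' → . A] }  — shift, reduce
  I1: { [A' → A .] }  — accept
  I2: { [A → f . P], [P → . a F], [P → . a], [P → .] }  — shift, reduce
  I3: { [A → f P .] }  — reduce
  I4: { [F → . f + a], [P → a . F], [P → a .] }  — shift, reduce
  I5: { [P → a F .] }  — reduce
  I6: { [F → f . + a] }  — shift
  I7: { [F → f + . a] }  — shift
  I8: { [F → f + a .] }  — reduce

No state contains more than one complete item.

Answer: No reduce-reduce conflicts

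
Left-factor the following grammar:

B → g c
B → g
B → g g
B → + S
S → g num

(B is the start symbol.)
B → g B'
B' → c
B' → ε
B' → g
B → + S
S → g num

Left-factoring transforms A → αβ₁ | αβ₂ into A → αA' and A' → β₁ | β₂
(α is the longest common prefix among the alternatives). Repeat until
no nonterminal has two alternatives with a common prefix.

Round 1: B has alternatives sharing prefix 'g'. Introduce B': B → g B'
  Add: B' → c
  Add: B' → ε
  Add: B' → g

No remaining common prefixes — done.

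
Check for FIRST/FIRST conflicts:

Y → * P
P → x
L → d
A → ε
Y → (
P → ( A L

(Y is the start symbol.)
A FIRST/FIRST conflict occurs when two productions N → α and N → β for the same non-terminal have FIRST(α) ∩ FIRST(β) ≠ ∅ (with ε ∈ FIRST of a nullable right-hand side, so two nullable alternatives also conflict).

Productions for Y:
  Y → * P: FIRST = { '*' }
  Y → (: FIRST = { '(' }
Productions for P:
  P → x: FIRST = { 'x' }
  P → ( A L: FIRST = { '(' }
L, A have only one production, so no FIRST/FIRST conflict is possible there.

All alternatives of each non-terminal have pairwise disjoint FIRST sets.

Answer: No FIRST/FIRST conflicts.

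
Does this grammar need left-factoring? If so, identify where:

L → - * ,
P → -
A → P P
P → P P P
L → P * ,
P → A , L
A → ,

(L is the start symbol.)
Left-factoring is needed when two productions for the same non-terminal
share a common prefix on the right-hand side.

Productions for L:
  L → - * ,
  L → P * ,
Productions for P:
  P → -
  P → P P P
  P → A , L
Productions for A:
  A → P P
  A → ,

No common prefixes found.

Answer: No, left-factoring is not needed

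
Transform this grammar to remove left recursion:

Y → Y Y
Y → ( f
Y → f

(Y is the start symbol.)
Y is directly left-recursive. The standard transformation for
  A → A α₁ | ... | A α_m | β₁ | ... | β_n
is
  A  → β₁ A' | ... | β_n A'
  A' → α₁ A' | ... | α_m A' | ε

Y → ( f becomes Y → ( f Y'
Y → f becomes Y → f Y'
Y → Y Y becomes Y' → Y Y'
Add Y' → ε

Resulting grammar:
Y → ( f Y'
Y → f Y'
Y' → Y Y'
Y' → ε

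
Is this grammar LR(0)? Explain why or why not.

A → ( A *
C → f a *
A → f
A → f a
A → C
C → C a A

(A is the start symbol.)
No. Shift-reduce conflict between [A → C .] and [C → C . a A]

Augment with A' → A and build the canonical LR(0) collection (I0 = CLOSURE({[A' → . A]}), then GOTO on every symbol after a dot until no new states appear). It has 11 states:
  I0: { [A → . ( A *], [A → . C], [A → . f a], [A → . f], [A' → . A], [C → . C a A], [C → . f a *] }  — shift
  I1: { [A → ( . A *], [A → . ( A *], [A → . C], [A → . f a], [A → . f], [C → . C a A], [C → . f a *] }  — shift
  I2: { [A' → A .] }  — accept
  I3: { [A → C .], [C → C . a A] }  — shift, reduce
  I4: { [A → f . a], [A → f .], [C → f . a *] }  — shift, reduce
  I5: { [A → f a .], [C → f a . *] }  — shift, reduce
  I6: { [C → f a * .] }  — reduce
  I7: { [A → . ( A *], [A → . C], [A → . f a], [A → . f], [C → . C a A], [C → . f a *], [C → C a . A] }  — shift
  I8: { [C → C a A .] }  — reduce
  I9: { [A → ( A . *] }  — shift
  I10: { [A → ( A * .] }  — reduce

Conflict in state I3:
  Shift-reduce conflict between [A → C .] and [C → C . a A]
So the grammar is NOT LR(0).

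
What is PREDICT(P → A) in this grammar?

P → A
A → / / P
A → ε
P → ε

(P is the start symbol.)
{ $, '/' }

PREDICT(P → A) = (FIRST(RHS) \ {ε}) ∪ (FOLLOW(P) if ε ∈ FIRST(RHS), i.e. RHS ⇒* ε)
FIRST(A) = { '/', ε }
FIRST(A) = { '/', ε }
ε ∈ FIRST(A) (the right-hand side is nullable), so add FOLLOW(P) = { $ }
PREDICT(P → A) = { $, '/' }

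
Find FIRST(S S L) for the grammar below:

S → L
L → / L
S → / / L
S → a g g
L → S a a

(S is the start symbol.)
{ '/', 'a' }

FIRST sets of the non-terminals involved (from the grammar, by fixed-point iteration):
  FIRST(S) = { '/', 'a' }

To compute FIRST(S S L), process the symbols left to right:
Symbol S is a non-terminal. Add FIRST(S) \ {ε} = { '/', 'a' }
S is not nullable (ε ∉ FIRST(S)), so stop here.
FIRST(S S L) = { '/', 'a' }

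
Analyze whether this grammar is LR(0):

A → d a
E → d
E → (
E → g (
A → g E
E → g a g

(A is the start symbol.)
A grammar is LR(0) if no state in the canonical LR(0) collection has:
  - both a shift item (dot before a terminal) and a complete item (shift-reduce conflict), or
  - two or more complete items (reduce-reduce conflict; the accept item [A' → A .] counts as a complete item here).

Augment with A' → A and build the canonical LR(0) collection (I0 = CLOSURE({[A' → . A]}), then GOTO on every symbol after a dot until no new states appear). It has 12 states:
  I0: { [A → . d a], [A → . g E], [A' → . A] }  — shift
  I1: { [A' → A .] }  — accept
  I2: { [A → d . a] }  — shift
  I3: { [A → g . E], [E → . (], [E → . d], [E → . g (], [E → . g a g] }  — shift
  I4: { [E → ( .] }  — reduce
  I5: { [A → g E .] }  — reduce
  I6: { [E → d .] }  — reduce
  I7: { [E → g . (], [E → g . a g] }  — shift
  I8: { [E → g ( .] }  — reduce
  I9: { [E → g a . g] }  — shift
  I10: { [E → g a g .] }  — reduce
  I11: { [A → d a .] }  — reduce

Every state is either a pure shift/goto state or contains exactly one complete item and nothing to shift — no conflicts. The grammar is LR(0).

Answer: Yes, the grammar is LR(0)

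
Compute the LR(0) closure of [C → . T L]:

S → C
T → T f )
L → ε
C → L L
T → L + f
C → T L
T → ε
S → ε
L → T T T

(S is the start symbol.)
Start with: [C → . T L]
  [C → . T L] has the dot before T: add [T → . T f )], [T → . L + f], [T → .]
  [T → . L + f] has the dot before L: add [L → .], [L → . T T T]
No further items can be added.

CLOSURE = { [C → . T L], [L → . T T T], [L → .], [T → . L + f], [T → . T f )], [T → .] }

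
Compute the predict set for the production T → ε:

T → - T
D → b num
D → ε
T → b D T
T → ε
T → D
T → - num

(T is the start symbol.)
PREDICT(T → ε) = (FIRST(RHS) \ {ε}) ∪ (FOLLOW(T) if ε ∈ FIRST(RHS), i.e. RHS ⇒* ε)
The right-hand side is ε (FIRST(ε) = { ε }), so the predict set is FOLLOW(T) = { $ }
PREDICT(T → ε) = { $ }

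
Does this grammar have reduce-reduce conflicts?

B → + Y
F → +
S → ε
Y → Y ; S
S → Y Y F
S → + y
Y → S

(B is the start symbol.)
Yes — I5: [B → + Y .] vs [S → .]; I11: [Y → S .] vs [Y → Y ; S .]

Augment with B' → B and build the canonical LR(0) collection (I0 = CLOSURE({[B' → . B]}), then GOTO on every symbol after a dot until no new states appear). It has 13 states:
  I0: { [B → . + Y], [B' → . B] }  — shift
  I1: { [B → + . Y], [S → . + y], [S → . Y Y F], [S → .], [Y → . S], [Y → . Y ; S] }  — shift, reduce
  I2: { [B' → B .] }  — accept
  I3: { [S → + . y] }  — shift
  I4: { [Y → S .] }  — reduce
  I5: { [B → + Y .], [S → . + y], [S → . Y Y F], [S → .], [S → Y . Y F], [Y → . S], [Y → . Y ; S], [Y → Y . ; S] }  — shift, 2 reduces
  I6: { [S → . + y], [S → . Y Y F], [S → .], [Y → . S], [Y → . Y ; S], [Y → Y ; . S] }  — shift, reduce
  I7: { [F → . +], [S → . + y], [S → . Y Y F], [S → .], [S → Y . Y F], [S → Y Y . F], [Y → . S], [Y → . Y ; S], [Y → Y . ; S] }  — shift, reduce
  I8: { [F → + .], [S → + . y] }  — shift, reduce
  I9: { [S → Y Y F .] }  — reduce
  I10: { [S → + y .] }  — reduce
  I11: { [Y → S .], [Y → Y ; S .] }  — 2 reduces
  I12: { [S → . + y], [S → . Y Y F], [S → .], [S → Y . Y F], [Y → . S], [Y → . Y ; S], [Y → Y . ; S] }  — shift, reduce

I5 contains complete items [B → + Y .], [S → .] — reduce-reduce conflict.
I11 contains complete items [Y → S .], [Y → Y ; S .] — reduce-reduce conflict.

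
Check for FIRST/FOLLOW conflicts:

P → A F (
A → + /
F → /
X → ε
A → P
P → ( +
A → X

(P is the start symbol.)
Yes. A → P with FOLLOW(A) on { '/' }

A FIRST/FOLLOW conflict occurs when a non-terminal N has a nullable alternative N → β (β ⇒* ε) and another alternative N → α with FIRST(α) ∩ FOLLOW(N) ≠ ∅: on such a lookahead the parser cannot decide between expanding α and letting N vanish via β.

Nullable non-terminals: A, X.
FIRST sets used below: FIRST(P) = { '(', '+', '/' }, FIRST(X) = { ε }

A: nullable alternative(s) A → X; FOLLOW(A) = { '/' }
  A → + /: FIRST \ {ε} = { '+' } — disjoint from FOLLOW(A)
  A → P: FIRST \ {ε} = { '(', '+', '/' } — overlaps FOLLOW(A) on { '/' }: CONFLICT
  A → X: FIRST \ {ε} = { } — this is the only nullable alternative, skip
X has a nullable alternative but only one production, so nothing to check.

F, P have no nullable alternative, so no FIRST/FOLLOW check is needed there.

So the grammar has 1 FIRST/FOLLOW conflict (marked CONFLICT above).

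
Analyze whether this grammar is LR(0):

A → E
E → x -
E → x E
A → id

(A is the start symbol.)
Augment with A' → A and build the canonical LR(0) collection (I0 = CLOSURE({[A' → . A]}), then GOTO on every symbol after a dot until no new states appear). It has 7 states:
  I0: { [A → . E], [A → . id], [A' → . A], [E → . x -], [E → . x E] }  — shift
  I1: { [A' → A .] }  — accept
  I2: { [A → E .] }  — reduce
  I3: { [A → id .] }  — reduce
  I4: { [E → . x -], [E → . x E], [E → x . -], [E → x . E] }  — shift
  I5: { [E → x - .] }  — reduce
  I6: { [E → x E .] }  — reduce

Every state is either a pure shift/goto state or contains exactly one complete item and nothing to shift — no conflicts. The grammar is LR(0).

Answer: Yes, the grammar is LR(0)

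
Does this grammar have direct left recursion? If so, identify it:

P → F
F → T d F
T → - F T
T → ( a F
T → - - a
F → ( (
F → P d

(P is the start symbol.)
Direct left recursion occurs when N → N α for some non-terminal N (the right-hand side begins with the left-hand side itself).

P → F: starts with F
F → T d F: starts with T
T → - F T: starts with '-'
T → ( a F: starts with '('
T → - - a: starts with '-'
F → ( (: starts with '('
F → P d: starts with P

No direct left recursion found.

Answer: No direct left recursion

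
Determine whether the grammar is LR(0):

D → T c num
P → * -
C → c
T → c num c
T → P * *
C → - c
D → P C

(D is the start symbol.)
Yes, the grammar is LR(0)

Augment with D' → D and build the canonical LR(0) collection (I0 = CLOSURE({[D' → . D]}), then GOTO on every symbol after a dot until no new states appear). It has 17 states:
  I0: { [D → . P C], [D → . T c num], [D' → . D], [P → . * -], [T → . P * *], [T → . c num c] }  — shift
  I1: { [P → * . -] }  — shift
  I2: { [D' → D .] }  — accept
  I3: { [C → . - c], [C → . c], [D → P . C], [T → P . * *] }  — shift
  I4: { [D → T . c num] }  — shift
  I5: { [T → c . num c] }  — shift
  I6: { [T → c num . c] }  — shift
  I7: { [T → c num c .] }  — reduce
  I8: { [D → T c . num] }  — shift
  I9: { [D → T c num .] }  — reduce
  I10: { [T → P * . *] }  — shift
  I11: { [C → - . c] }  — shift
  I12: { [D → P C .] }  — reduce
  I13: { [C → c .] }  — reduce
  I14: { [C → - c .] }  — reduce
  I15: { [T → P * * .] }  — reduce
  I16: { [P → * - .] }  — reduce

Every state is either a pure shift/goto state or contains exactly one complete item and nothing to shift — no conflicts. The grammar is LR(0).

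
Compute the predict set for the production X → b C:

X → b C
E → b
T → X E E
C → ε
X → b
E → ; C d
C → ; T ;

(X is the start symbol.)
PREDICT(X → b C) = (FIRST(RHS) \ {ε}) ∪ (FOLLOW(X) if ε ∈ FIRST(RHS), i.e. RHS ⇒* ε)
FIRST(b C) = { 'b' }
ε ∉ FIRST(b C), so FOLLOW(X) is not added.
PREDICT(X → b C) = { 'b' }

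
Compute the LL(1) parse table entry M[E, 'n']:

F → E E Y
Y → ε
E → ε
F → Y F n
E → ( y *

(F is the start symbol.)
E → ε

To find M[E, 'n'], we find productions for E where 'n' is in the predict set (PREDICT(N → α) = (FIRST(α) \ {ε}) ∪ (FOLLOW(N) if α ⇒* ε)).

Relevant sets:
  FOLLOW(E) = { $, '(', 'n' }

E → ε: PREDICT = { $, '(', 'n' }
  'n' is in predict set, so this production goes in M[E, 'n']
E → ( y *: PREDICT = { '(' }

M[E, 'n'] = E → ε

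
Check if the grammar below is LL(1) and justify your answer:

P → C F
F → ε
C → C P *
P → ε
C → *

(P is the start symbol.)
No. Predict set conflict for P: { '*' }

A grammar is LL(1) if for each non-terminal N with multiple productions, the predict sets of those productions are pairwise disjoint, where PREDICT(N → α) = (FIRST(α) \ {ε}) ∪ (FOLLOW(N) if α ⇒* ε).

Relevant sets:
  FIRST(C) = { '*' }
  FOLLOW(P) = { $, '*' }

For P:
  PREDICT(P → C F) = { '*' }
  PREDICT(P → ε) = { $, '*' }
For C:
  PREDICT(C → C P '*') = { '*' }
  PREDICT(C → '*') = { '*' }
F has a single production, so nothing to check there.

Conflict found: Predict set conflict for P: { '*' }
The grammar is NOT LL(1).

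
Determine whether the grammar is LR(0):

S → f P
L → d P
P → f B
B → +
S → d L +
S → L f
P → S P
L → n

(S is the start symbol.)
A grammar is LR(0) if no state in the canonical LR(0) collection has:
  - both a shift item (dot before a terminal) and a complete item (shift-reduce conflict), or
  - two or more complete items (reduce-reduce conflict; the accept item [S' → S .] counts as a complete item here).

Augment with S' → S and build the canonical LR(0) collection (I0 = CLOSURE({[S' → . S]}), then GOTO on every symbol after a dot until no new states appear). It has 16 states:
  I0: { [L → . d P], [L → . n], [S → . L f], [S → . d L +], [S → . f P], [S' → . S] }  — shift
  I1: { [S → L . f] }  — shift
  I2: { [S' → S .] }  — accept
  I3: { [L → . d P], [L → . n], [L → d . P], [P → . S P], [P → . f B], [S → . L f], [S → . d L +], [S → . f P], [S → d . L +] }  — shift
  I4: { [L → . d P], [L → . n], [P → . S P], [P → . f B], [S → . L f], [S → . d L +], [S → . f P], [S → f . P] }  — shift
  I5: { [L → n .] }  — reduce
  I6: { [S → f P .] }  — reduce
  I7: { [L → . d P], [L → . n], [P → . S P], [P → . f B], [P → S . P], [S → . L f], [S → . d L +], [S → . f P] }  — shift
  I8: { [B → . +], [L → . d P], [L → . n], [P → . S P], [P → . f B], [P → f . B], [S → . L f], [S → . d L +], [S → . f P], [S → f . P] }  — shift
  I9: { [B → + .] }  — reduce
  I10: { [P → f B .] }  — reduce
  I11: { [P → S P .] }  — reduce
  I12: { [S → L . f], [S → d L . +] }  — shift
  I13: { [L → d P .] }  — reduce
  I14: { [S → d L + .] }  — reduce
  I15: { [S → L f .] }  — reduce

Every state is either a pure shift/goto state or contains exactly one complete item and nothing to shift — no conflicts. The grammar is LR(0).

Answer: Yes, the grammar is LR(0)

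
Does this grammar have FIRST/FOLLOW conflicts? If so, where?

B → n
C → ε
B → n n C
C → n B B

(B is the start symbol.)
Yes. C → n B B with FOLLOW(C) on { 'n' }

Nullable non-terminals: C.

C: nullable alternative(s) C → ε; FOLLOW(C) = { $, 'n' }
  C → ε: FIRST \ {ε} = { } — this is the only nullable alternative, skip
  C → n B B: FIRST \ {ε} = { 'n' } — overlaps FOLLOW(C) on { 'n' }: CONFLICT

B has no nullable alternative, so no FIRST/FOLLOW check is needed there.

So the grammar has 1 FIRST/FOLLOW conflict (marked CONFLICT above).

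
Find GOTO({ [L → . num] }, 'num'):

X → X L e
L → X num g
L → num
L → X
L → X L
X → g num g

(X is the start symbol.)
{ [L → num .] }

GOTO(I, 'num') = CLOSURE({ [A → αX.β] : [A → α.Xβ] ∈ I, X = 'num' })

Items with dot before 'num', with the dot advanced:
  [L → . num] → [L → num .]
Closure adds nothing (no advanced item has the dot before a non-terminal).

GOTO = { [L → num .] }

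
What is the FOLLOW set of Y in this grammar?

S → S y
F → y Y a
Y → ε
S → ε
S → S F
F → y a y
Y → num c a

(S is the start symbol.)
To compute FOLLOW(Y), find every occurrence of Y on a right-hand side N → α Y β: add FIRST(β) \ {ε}, and if β is empty or nullable also add FOLLOW(N). Iterate to a fixed point.

In F → y Y a: Y is followed by a, add FIRST(a) \ {ε} = { 'a' }

Taking the union: FOLLOW(Y) = { 'a' }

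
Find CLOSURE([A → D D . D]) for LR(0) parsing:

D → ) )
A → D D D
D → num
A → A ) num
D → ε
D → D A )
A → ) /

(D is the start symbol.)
To compute CLOSURE, for each item [A → α.Bβ] where B is a non-terminal, add [B → .γ] for all productions B → γ; repeat for the newly added items until nothing changes.

Start with: [A → D D . D]
  [A → D D . D] has the dot before D: add [D → . ) )], [D → . num], [D → .], [D → . D A )]
No further items can be added.

CLOSURE = { [A → D D . D], [D → . ) )], [D → . D A )], [D → . num], [D → .] }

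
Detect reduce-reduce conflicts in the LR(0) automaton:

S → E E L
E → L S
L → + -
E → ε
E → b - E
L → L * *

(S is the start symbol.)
No reduce-reduce conflicts

A reduce-reduce conflict occurs when an LR(0) state has two complete items [A → α .] and [B → β .] — both call for a reduction, and with no lookahead the parser cannot choose between them.

Augment with S' → S and build the canonical LR(0) collection (I0 = CLOSURE({[S' → . S]}), then GOTO on every symbol after a dot until no new states appear). It has 14 states:
  I0: { [E → . L S], [E → . b - E], [E → .], [L → . + -], [L → . L * *], [S → . E E L], [S' → . S] }  — shift, reduce
  I1: { [L → + . -] }  — shift
  I2: { [E → . L S], [E → . b - E], [E → .], [L → . + -], [L → . L * *], [S → E . E L] }  — shift, reduce
  I3: { [E → . L S], [E → . b - E], [E → .], [E → L . S], [L → . + -], [L → . L * *], [L → L . * *], [S → . E E L] }  — shift, reduce
  I4: { [S' → S .] }  — accept
  I5: { [E → b . - E] }  — shift
  I6: { [E → . L S], [E → . b - E], [E → .], [E → b - . E], [L → . + -], [L → . L * *] }  — shift, reduce
  I7: { [E → b - E .] }  — reduce
  I8: { [L → L * . *] }  — shift
  I9: { [E → L S .] }  — reduce
  I10: { [L → L * * .] }  — reduce
  I11: { [L → . + -], [L → . L * *], [S → E E . L] }  — shift
  I12: { [L → L . * *], [S → E E L .] }  — shift, reduce
  I13: { [L → + - .] }  — reduce

No state contains more than one complete item.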